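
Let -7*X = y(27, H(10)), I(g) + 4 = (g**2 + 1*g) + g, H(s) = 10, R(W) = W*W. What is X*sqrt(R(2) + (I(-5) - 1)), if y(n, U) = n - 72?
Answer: 45*sqrt(14)/7 ≈ 24.054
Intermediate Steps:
R(W) = W**2
I(g) = -4 + g**2 + 2*g (I(g) = -4 + ((g**2 + 1*g) + g) = -4 + ((g**2 + g) + g) = -4 + ((g + g**2) + g) = -4 + (g**2 + 2*g) = -4 + g**2 + 2*g)
y(n, U) = -72 + n
X = 45/7 (X = -(-72 + 27)/7 = -1/7*(-45) = 45/7 ≈ 6.4286)
X*sqrt(R(2) + (I(-5) - 1)) = 45*sqrt(2**2 + ((-4 + (-5)**2 + 2*(-5)) - 1))/7 = 45*sqrt(4 + ((-4 + 25 - 10) - 1))/7 = 45*sqrt(4 + (11 - 1))/7 = 45*sqrt(4 + 10)/7 = 45*sqrt(14)/7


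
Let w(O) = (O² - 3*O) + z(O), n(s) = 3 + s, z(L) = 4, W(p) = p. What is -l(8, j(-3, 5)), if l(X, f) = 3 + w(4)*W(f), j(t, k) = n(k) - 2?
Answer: -51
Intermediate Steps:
j(t, k) = 1 + k (j(t, k) = (3 + k) - 2 = 1 + k)
w(O) = 4 + O² - 3*O (w(O) = (O² - 3*O) + 4 = 4 + O² - 3*O)
l(X, f) = 3 + 8*f (l(X, f) = 3 + (4 + 4² - 3*4)*f = 3 + (4 + 16 - 12)*f = 3 + 8*f)
-l(8, j(-3, 5)) = -(3 + 8*(1 + 5)) = -(3 + 8*6) = -(3 + 48) = -1*51 = -51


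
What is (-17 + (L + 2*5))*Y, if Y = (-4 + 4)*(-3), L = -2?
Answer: 0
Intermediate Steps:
Y = 0 (Y = 0*(-3) = 0)
(-17 + (L + 2*5))*Y = (-17 + (-2 + 2*5))*0 = (-17 + (-2 + 10))*0 = (-17 + 8)*0 = -9*0 = 0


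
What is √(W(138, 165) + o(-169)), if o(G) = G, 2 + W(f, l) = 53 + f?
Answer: 2*√5 ≈ 4.4721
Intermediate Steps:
W(f, l) = 51 + f (W(f, l) = -2 + (53 + f) = 51 + f)
√(W(138, 165) + o(-169)) = √((51 + 138) - 169) = √(189 - 169) = √20 = 2*√5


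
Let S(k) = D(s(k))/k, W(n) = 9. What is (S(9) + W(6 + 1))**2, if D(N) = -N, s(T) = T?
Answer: 64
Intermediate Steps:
S(k) = -1 (S(k) = (-k)/k = -1)
(S(9) + W(6 + 1))**2 = (-1 + 9)**2 = 8**2 = 64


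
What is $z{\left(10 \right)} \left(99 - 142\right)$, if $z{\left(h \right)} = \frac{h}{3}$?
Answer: $- \frac{430}{3} \approx -143.33$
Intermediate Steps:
$z{\left(h \right)} = \frac{h}{3}$ ($z{\left(h \right)} = h \frac{1}{3} = \frac{h}{3}$)
$z{\left(10 \right)} \left(99 - 142\right) = \frac{1}{3} \cdot 10 \left(99 - 142\right) = \frac{10}{3} \left(-43\right) = - \frac{430}{3}$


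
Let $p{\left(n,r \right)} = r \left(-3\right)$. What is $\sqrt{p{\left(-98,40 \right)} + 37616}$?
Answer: $2 \sqrt{9374} \approx 193.64$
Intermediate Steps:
$p{\left(n,r \right)} = - 3 r$
$\sqrt{p{\left(-98,40 \right)} + 37616} = \sqrt{\left(-3\right) 40 + 37616} = \sqrt{-120 + 37616} = \sqrt{37496} = 2 \sqrt{9374}$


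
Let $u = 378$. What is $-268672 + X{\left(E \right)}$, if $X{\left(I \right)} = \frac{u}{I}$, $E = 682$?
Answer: $- \frac{91616963}{341} \approx -2.6867 \cdot 10^{5}$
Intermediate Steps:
$X{\left(I \right)} = \frac{378}{I}$
$-268672 + X{\left(E \right)} = -268672 + \frac{378}{682} = -268672 + 378 \cdot \frac{1}{682} = -268672 + \frac{189}{341} = - \frac{91616963}{341}$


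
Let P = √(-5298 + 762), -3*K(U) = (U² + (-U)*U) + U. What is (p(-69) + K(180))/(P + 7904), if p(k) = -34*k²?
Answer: -159990792/7809719 + 728703*I*√14/15619438 ≈ -20.486 + 0.17456*I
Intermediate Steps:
K(U) = -U/3 (K(U) = -((U² + (-U)*U) + U)/3 = -((U² - U²) + U)/3 = -(0 + U)/3 = -U/3)
P = 18*I*√14 (P = √(-4536) = 18*I*√14 ≈ 67.35*I)
(p(-69) + K(180))/(P + 7904) = (-34*(-69)² - ⅓*180)/(18*I*√14 + 7904) = (-34*4761 - 60)/(7904 + 18*I*√14) = (-161874 - 60)/(7904 + 18*I*√14) = -161934/(7904 + 18*I*√14)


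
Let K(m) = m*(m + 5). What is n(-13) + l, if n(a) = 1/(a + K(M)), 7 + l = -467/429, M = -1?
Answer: -59419/7293 ≈ -8.1474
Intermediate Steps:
K(m) = m*(5 + m)
l = -3470/429 (l = -7 - 467/429 = -3470/429 ≈ -8.0886)
n(a) = 1/(-4 + a) (n(a) = 1/(a - (5 - 1)) = 1/(a - 1*4) = 1/(a - 4) = 1/(-4 + a))
n(-13) + l = 1/(-4 - 13) - 3470/429 = 1/(-17) - 3470/429 = -1/17 - 3470/429 = -59419/7293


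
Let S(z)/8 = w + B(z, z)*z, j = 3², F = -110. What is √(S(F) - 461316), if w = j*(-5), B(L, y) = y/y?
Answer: 2*I*√115639 ≈ 680.11*I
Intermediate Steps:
B(L, y) = 1
j = 9
w = -45 (w = 9*(-5) = -45)
S(z) = -360 + 8*z (S(z) = 8*(-45 + 1*z) = 8*(-45 + z) = -360 + 8*z)
√(S(F) - 461316) = √((-360 + 8*(-110)) - 461316) = √((-360 - 880) - 461316) = √(-1240 - 461316) = √(-462556) = 2*I*√115639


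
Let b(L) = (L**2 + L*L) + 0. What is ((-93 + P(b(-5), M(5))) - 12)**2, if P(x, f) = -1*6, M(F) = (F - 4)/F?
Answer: 12321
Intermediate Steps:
b(L) = 2*L**2 (b(L) = (L**2 + L**2) + 0 = 2*L**2 + 0 = 2*L**2)
M(F) = (-4 + F)/F
P(x, f) = -6
((-93 + P(b(-5), M(5))) - 12)**2 = ((-93 - 6) - 12)**2 = (-99 - 12)**2 = (-111)**2 = 12321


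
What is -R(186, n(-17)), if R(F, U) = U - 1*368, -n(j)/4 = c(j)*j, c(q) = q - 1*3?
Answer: 1728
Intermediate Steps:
c(q) = -3 + q (c(q) = q - 3 = -3 + q)
n(j) = -4*j*(-3 + j) (n(j) = -4*(-3 + j)*j = -4*j*(-3 + j))
R(F, U) = -368 + U (R(F, U) = U - 368 = -368 + U)
-R(186, n(-17)) = -(-368 + 4*(-17)*(3 - 1*(-17))) = -(-368 + 4*(-17)*(3 + 17)) = -(-368 + 4*(-17)*20) = -(-368 - 1360) = -1*(-1728) = 1728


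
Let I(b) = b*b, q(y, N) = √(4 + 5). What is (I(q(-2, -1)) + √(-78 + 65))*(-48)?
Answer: -432 - 48*I*√13 ≈ -432.0 - 173.07*I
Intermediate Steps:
q(y, N) = 3 (q(y, N) = √9 = 3)
I(b) = b²
(I(q(-2, -1)) + √(-78 + 65))*(-48) = (3² + √(-78 + 65))*(-48) = (9 + √(-13))*(-48) = (9 + I*√13)*(-48) = -432 - 48*I*√13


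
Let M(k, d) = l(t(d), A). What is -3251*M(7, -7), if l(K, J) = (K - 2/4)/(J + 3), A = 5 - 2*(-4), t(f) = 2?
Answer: -9753/32 ≈ -304.78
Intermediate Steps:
A = 13 (A = 5 + 8 = 13)
l(K, J) = (-1/2 + K)/(3 + J) (l(K, J) = (K - 2*1/4)/(3 + J) = (K - 1/2)/(3 + J) = (-1/2 + K)/(3 + J))
M(k, d) = 3/32 (M(k, d) = (-1/2 + 2)/(3 + 13) = (3/2)/16 = (1/16)*(3/2) = 3/32)
-3251*M(7, -7) = -3251*3/32 = -9753/32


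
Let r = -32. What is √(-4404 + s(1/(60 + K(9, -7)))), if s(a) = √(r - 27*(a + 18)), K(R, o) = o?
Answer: √(-12370836 + 53*I*√1456493)/53 ≈ 0.17156 + 66.363*I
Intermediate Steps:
s(a) = √(-518 - 27*a) (s(a) = √(-32 - 27*(a + 18)) = √(-32 - 27*(18 + a)) = √(-32 + (-486 - 27*a)) = √(-518 - 27*a))
√(-4404 + s(1/(60 + K(9, -7)))) = √(-4404 + √(-518 - 27/(60 - 7))) = √(-4404 + √(-518 - 27/53)) = √(-4404 + √(-27481/53)) = √(-4404 + I*√1456493/53)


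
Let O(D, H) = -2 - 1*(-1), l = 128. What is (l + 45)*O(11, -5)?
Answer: -173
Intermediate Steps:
O(D, H) = -1 (O(D, H) = -2 + 1 = -1)
(l + 45)*O(11, -5) = (128 + 45)*(-1) = 173*(-1) = -173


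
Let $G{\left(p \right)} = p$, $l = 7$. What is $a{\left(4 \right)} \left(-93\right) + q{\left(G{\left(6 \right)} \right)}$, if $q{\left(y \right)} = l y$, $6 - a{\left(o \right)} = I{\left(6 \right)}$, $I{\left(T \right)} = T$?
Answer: $42$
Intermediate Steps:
$a{\left(o \right)} = 0$ ($a{\left(o \right)} = 6 - 6 = 0$)
$q{\left(y \right)} = 7 y$
$a{\left(4 \right)} \left(-93\right) + q{\left(G{\left(6 \right)} \right)} = 0 \left(-93\right) + 7 \cdot 6 = 0 + 42 = 42$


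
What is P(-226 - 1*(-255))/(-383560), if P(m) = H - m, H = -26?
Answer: 11/76712 ≈ 0.00014339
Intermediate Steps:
P(m) = -26 - m
P(-226 - 1*(-255))/(-383560) = (-26 - (-226 - 1*(-255)))/(-383560) = (-26 - (-226 + 255))*(-1/383560) = (-26 - 1*29)*(-1/383560) = (-26 - 29)*(-1/383560) = -55*(-1/383560) = 11/76712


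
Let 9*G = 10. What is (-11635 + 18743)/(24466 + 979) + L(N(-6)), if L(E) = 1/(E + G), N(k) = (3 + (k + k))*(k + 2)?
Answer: 2603077/8498630 ≈ 0.30629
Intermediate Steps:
N(k) = (2 + k)*(3 + 2*k) (N(k) = (3 + 2*k)*(2 + k) = (2 + k)*(3 + 2*k))
G = 10/9 (G = (⅑)*10 = 10/9 ≈ 1.1111)
L(E) = 1/(10/9 + E) (L(E) = 1/(E + 10/9) = 1/(10/9 + E))
(-11635 + 18743)/(24466 + 979) + L(N(-6)) = (-11635 + 18743)/(24466 + 979) + 9/(10 + 9*(6 + 2*(-6)² + 7*(-6))) = 7108/25445 + 9/(10 + 9*(6 + 2*36 - 42)) = 7108*(1/25445) + 9/(10 + 9*(6 + 72 - 42)) = 7108/25445 + 9/(10 + 9*36) = 7108/25445 + 9/(10 + 324) = 7108/25445 + 9/334 = 2603077/8498630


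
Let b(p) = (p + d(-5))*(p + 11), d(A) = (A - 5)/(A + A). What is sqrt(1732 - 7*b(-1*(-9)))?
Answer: 2*sqrt(83) ≈ 18.221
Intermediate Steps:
d(A) = (-5 + A)/(2*A) (d(A) = (-5 + A)/((2*A)) = (-5 + A)*(1/(2*A)) = (-5 + A)/(2*A))
b(p) = (1 + p)*(11 + p) (b(p) = (p + (1/2)*(-5 - 5)/(-5))*(p + 11) = (p + (1/2)*(-1/5)*(-10))*(11 + p) = (p + 1)*(11 + p) = (1 + p)*(11 + p))
sqrt(1732 - 7*b(-1*(-9))) = sqrt(1732 - 7*(11 + (-1*(-9))**2 + 12*(-1*(-9)))) = sqrt(1732 - 7*(11 + 9**2 + 12*9)) = sqrt(1732 - 7*(11 + 81 + 108)) = sqrt(1732 - 7*200) = sqrt(1732 - 1400) = sqrt(332) = 2*sqrt(83)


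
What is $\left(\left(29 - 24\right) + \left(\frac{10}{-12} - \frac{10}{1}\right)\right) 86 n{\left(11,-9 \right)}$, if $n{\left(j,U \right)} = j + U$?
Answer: $- \frac{3010}{3} \approx -1003.3$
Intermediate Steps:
$n{\left(j,U \right)} = U + j$
$\left(\left(29 - 24\right) + \left(\frac{10}{-12} - \frac{10}{1}\right)\right) 86 n{\left(11,-9 \right)} = \left(\left(29 - 24\right) + \left(\frac{10}{-12} - \frac{10}{1}\right)\right) 86 \left(-9 + 11\right) = \left(5 + \left(10 \left(- \frac{1}{12}\right) - 10\right)\right) 86 \cdot 2 = \left(5 - \frac{65}{6}\right) 86 \cdot 2 = \left(- \frac{35}{6}\right) 86 \cdot 2 = \left(- \frac{1505}{3}\right) 2 = - \frac{3010}{3}$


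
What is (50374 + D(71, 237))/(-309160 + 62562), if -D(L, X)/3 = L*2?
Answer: -24974/123299 ≈ -0.20255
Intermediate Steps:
D(L, X) = -6*L (D(L, X) = -3*L*2 = -6*L)
(50374 + D(71, 237))/(-309160 + 62562) = (50374 - 6*71)/(-309160 + 62562) = (50374 - 426)/(-246598) = 49948*(-1/246598) = -24974/123299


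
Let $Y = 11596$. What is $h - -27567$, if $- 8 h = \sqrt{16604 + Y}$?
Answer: $27567 - \frac{5 \sqrt{282}}{4} \approx 27546.0$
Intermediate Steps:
$h = - \frac{5 \sqrt{282}}{4}$ ($h = - \frac{\sqrt{16604 + 11596}}{8} = - \frac{\sqrt{28200}}{8} = - \frac{10 \sqrt{282}}{8} = - \frac{5 \sqrt{282}}{4} \approx -20.991$)
$h - -27567 = - \frac{5 \sqrt{282}}{4} - -27567 = - \frac{5 \sqrt{282}}{4} + 27567 = 27567 - \frac{5 \sqrt{282}}{4}$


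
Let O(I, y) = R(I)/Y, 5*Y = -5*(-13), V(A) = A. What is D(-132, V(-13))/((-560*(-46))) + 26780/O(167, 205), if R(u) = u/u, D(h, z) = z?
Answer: 8968086387/25760 ≈ 3.4814e+5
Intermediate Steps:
R(u) = 1
Y = 13 (Y = (-5*(-13))/5 = (1/5)*65 = 13)
O(I, y) = 1/13
D(-132, V(-13))/((-560*(-46))) + 26780/O(167, 205) = -13/((-560*(-46))) + 26780/(1/13) = -13/25760 + 26780*13 = -13*1/25760 + 348140 = -13/25760 + 348140 = 8968086387/25760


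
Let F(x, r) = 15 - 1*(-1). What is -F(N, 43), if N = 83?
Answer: -16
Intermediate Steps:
F(x, r) = 16 (F(x, r) = 15 + 1 = 16)
-F(N, 43) = -1*16 = -16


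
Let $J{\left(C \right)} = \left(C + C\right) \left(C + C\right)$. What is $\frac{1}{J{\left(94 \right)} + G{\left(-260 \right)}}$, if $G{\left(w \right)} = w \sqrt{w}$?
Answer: $\frac{2209}{79173396} + \frac{65 i \sqrt{65}}{158346792} \approx 2.7901 \cdot 10^{-5} + 3.3095 \cdot 10^{-6} i$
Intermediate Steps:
$G{\left(w \right)} = w^{\frac{3}{2}}$
$J{\left(C \right)} = 4 C^{2}$ ($J{\left(C \right)} = 2 C 2 C = 4 C^{2}$)
$\frac{1}{J{\left(94 \right)} + G{\left(-260 \right)}} = \frac{1}{4 \cdot 94^{2} + \left(-260\right)^{\frac{3}{2}}} = \frac{1}{4 \cdot 8836 - 520 i \sqrt{65}} = \frac{1}{35344 - 520 i \sqrt{65}}$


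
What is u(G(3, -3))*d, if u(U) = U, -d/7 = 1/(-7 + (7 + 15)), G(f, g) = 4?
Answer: -28/15 ≈ -1.8667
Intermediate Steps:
d = -7/15 (d = -7/(-7 + (7 + 15)) = -7/(-7 + 22) = -7/15 ≈ -0.46667)
u(G(3, -3))*d = 4*(-7/15) = -28/15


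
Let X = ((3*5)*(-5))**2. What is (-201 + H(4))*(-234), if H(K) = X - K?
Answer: -1268280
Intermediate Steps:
X = 5625 (X = (15*(-5))**2 = (-75)**2 = 5625)
H(K) = 5625 - K
(-201 + H(4))*(-234) = (-201 + (5625 - 1*4))*(-234) = (-201 + (5625 - 4))*(-234) = (-201 + 5621)*(-234) = 5420*(-234) = -1268280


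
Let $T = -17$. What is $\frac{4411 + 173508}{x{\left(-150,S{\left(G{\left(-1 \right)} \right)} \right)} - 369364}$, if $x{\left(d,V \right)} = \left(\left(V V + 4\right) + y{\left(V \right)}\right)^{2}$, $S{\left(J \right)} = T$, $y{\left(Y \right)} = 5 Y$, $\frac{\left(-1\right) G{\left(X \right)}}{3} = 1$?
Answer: $- \frac{177919}{326100} \approx -0.5456$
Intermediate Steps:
$G{\left(X \right)} = -3$ ($G{\left(X \right)} = \left(-3\right) 1 = -3$)
$S{\left(J \right)} = -17$
$x{\left(d,V \right)} = \left(4 + V^{2} + 5 V\right)^{2}$ ($x{\left(d,V \right)} = \left(\left(V V + 4\right) + 5 V\right)^{2} = \left(\left(V^{2} + 4\right) + 5 V\right)^{2} = \left(\left(4 + V^{2}\right) + 5 V\right)^{2} = \left(4 + V^{2} + 5 V\right)^{2}$)
$\frac{4411 + 173508}{x{\left(-150,S{\left(G{\left(-1 \right)} \right)} \right)} - 369364} = \frac{4411 + 173508}{\left(4 + \left(-17\right)^{2} + 5 \left(-17\right)\right)^{2} - 369364} = \frac{177919}{\left(4 + 289 - 85\right)^{2} - 369364} = \frac{177919}{208^{2} - 369364} = \frac{177919}{43264 - 369364} = \frac{177919}{-326100} = 177919 \left(- \frac{1}{326100}\right) = - \frac{177919}{326100}$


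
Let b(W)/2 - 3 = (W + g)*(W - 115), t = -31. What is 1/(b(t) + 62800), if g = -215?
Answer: 1/134638 ≈ 7.4273e-6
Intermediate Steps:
b(W) = 6 + 2*(-215 + W)*(-115 + W) (b(W) = 6 + 2*((W - 215)*(W - 115)) = 6 + 2*((-215 + W)*(-115 + W)) = 6 + 2*(-215 + W)*(-115 + W))
1/(b(t) + 62800) = 1/((49456 - 660*(-31) + 2*(-31)²) + 62800) = 1/((49456 + 20460 + 2*961) + 62800) = 1/((49456 + 20460 + 1922) + 62800) = 1/(71838 + 62800) = 1/134638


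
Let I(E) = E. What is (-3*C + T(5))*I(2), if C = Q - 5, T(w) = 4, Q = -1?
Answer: 44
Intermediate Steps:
C = -6 (C = -1 - 5 = -6)
(-3*C + T(5))*I(2) = (-3*(-6) + 4)*2 = (18 + 4)*2 = 22*2 = 44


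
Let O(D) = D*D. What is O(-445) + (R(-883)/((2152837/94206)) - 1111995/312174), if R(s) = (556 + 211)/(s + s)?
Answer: 4352281583635321853/21978842530902 ≈ 1.9802e+5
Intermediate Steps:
R(s) = 767/(2*s) (R(s) = 767/((2*s)) = 767*(1/(2*s)) = 767/(2*s))
O(D) = D²
O(-445) + (R(-883)/((2152837/94206)) - 1111995/312174) = (-445)² + (((767/2)/(-883))/((2152837/94206)) - 1111995/312174) = 198025 + (((767/2)*(-1/883))/((2152837*(1/94206))) - 1111995*1/312174) = 198025 + (-767/(1766*2152837/94206) - 41185/11562) = 198025 + (-767/1766*94206/2152837 - 41185/11562) = 198025 + (-36128001/1900955071 - 41185/11562) = 198025 - 78708546546697/21978842530902 = 4352281583635321853/21978842530902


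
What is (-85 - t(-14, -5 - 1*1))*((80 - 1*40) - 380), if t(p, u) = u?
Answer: 26860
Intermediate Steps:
(-85 - t(-14, -5 - 1*1))*((80 - 1*40) - 380) = (-85 - (-5 - 1*1))*((80 - 1*40) - 380) = (-85 - (-5 - 1))*((80 - 40) - 380) = (-85 - 1*(-6))*(40 - 380) = (-85 + 6)*(-340) = -79*(-340) = 26860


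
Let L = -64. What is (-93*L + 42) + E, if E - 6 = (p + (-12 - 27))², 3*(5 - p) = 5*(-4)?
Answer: 60724/9 ≈ 6747.1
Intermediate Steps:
p = 35/3 (p = 5 - 5*(-4)/3 = 5 - ⅓*(-20) = 5 + 20/3 = 35/3 ≈ 11.667)
E = 6778/9 (E = 6 + (35/3 + (-12 - 27))² = 6 + (35/3 - 39)² = 6 + (-82/3)² = 6 + 6724/9 = 6778/9 ≈ 753.11)
(-93*L + 42) + E = (-93*(-64) + 42) + 6778/9 = (5952 + 42) + 6778/9 = 5994 + 6778/9 = 60724/9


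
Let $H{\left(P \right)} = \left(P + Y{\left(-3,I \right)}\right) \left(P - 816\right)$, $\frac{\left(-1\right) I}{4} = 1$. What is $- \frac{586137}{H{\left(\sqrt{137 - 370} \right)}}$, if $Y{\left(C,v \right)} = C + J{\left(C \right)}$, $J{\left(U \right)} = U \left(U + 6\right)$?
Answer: $- \frac{5602883583}{251115553} - \frac{485321436 i \sqrt{233}}{251115553} \approx -22.312 - 29.501 i$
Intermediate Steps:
$J{\left(U \right)} = U \left(6 + U\right)$
$I = -4$ ($I = \left(-4\right) 1 = -4$)
$Y{\left(C,v \right)} = C + C \left(6 + C\right)$
$H{\left(P \right)} = \left(-816 + P\right) \left(-12 + P\right)$ ($H{\left(P \right)} = \left(P - 3 \left(7 - 3\right)\right) \left(P - 816\right) = \left(P - 12\right) \left(-816 + P\right) = \left(-12 + P\right) \left(-816 + P\right) = \left(-816 + P\right) \left(-12 + P\right)$)
$- \frac{586137}{H{\left(\sqrt{137 - 370} \right)}} = - \frac{586137}{9792 + \left(\sqrt{137 - 370}\right)^{2} - 828 \sqrt{137 - 370}} = - \frac{586137}{9792 + \left(\sqrt{-233}\right)^{2} - 828 \sqrt{-233}} = - \frac{586137}{9792 + \left(i \sqrt{233}\right)^{2} - 828 i \sqrt{233}} = - \frac{586137}{9792 - 233 - 828 i \sqrt{233}} = - \frac{586137}{9559 - 828 i \sqrt{233}}$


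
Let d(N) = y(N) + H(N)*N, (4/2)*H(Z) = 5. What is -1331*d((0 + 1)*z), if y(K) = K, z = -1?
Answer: 9317/2 ≈ 4658.5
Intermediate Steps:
H(Z) = 5/2 (H(Z) = (½)*5 = 5/2)
d(N) = 7*N/2 (d(N) = N + 5*N/2 = 7*N/2)
-1331*d((0 + 1)*z) = -9317*(0 + 1)*(-1)/2 = -9317*1*(-1)/2 = -9317*(-1)/2 = -1331*(-7/2) = 9317/2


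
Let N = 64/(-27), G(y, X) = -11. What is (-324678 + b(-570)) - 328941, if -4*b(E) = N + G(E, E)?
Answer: -70590491/108 ≈ -6.5362e+5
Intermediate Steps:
N = -64/27 (N = 64*(-1/27) = -64/27 ≈ -2.3704)
b(E) = 361/108 (b(E) = -(-64/27 - 11)/4 = -¼*(-361/27) = 361/108)
(-324678 + b(-570)) - 328941 = (-324678 + 361/108) - 328941 = -35064863/108 - 328941 = -70590491/108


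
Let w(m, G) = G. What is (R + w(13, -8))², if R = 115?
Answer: 11449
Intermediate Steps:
(R + w(13, -8))² = (115 - 8)² = 107² = 11449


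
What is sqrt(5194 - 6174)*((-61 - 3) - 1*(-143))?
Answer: 1106*I*sqrt(5) ≈ 2473.1*I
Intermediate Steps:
sqrt(5194 - 6174)*((-61 - 3) - 1*(-143)) = sqrt(-980)*(-64 + 143) = (14*I*sqrt(5))*79 = 1106*I*sqrt(5)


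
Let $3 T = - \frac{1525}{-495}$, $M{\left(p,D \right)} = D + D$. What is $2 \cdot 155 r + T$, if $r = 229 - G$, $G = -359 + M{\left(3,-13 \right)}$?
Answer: $\frac{56531285}{297} \approx 1.9034 \cdot 10^{5}$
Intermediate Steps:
$M{\left(p,D \right)} = 2 D$
$T = \frac{305}{297}$ ($T = \frac{\left(-1525\right) \frac{1}{-495}}{3} = \frac{\left(-1525\right) \left(- \frac{1}{495}\right)}{3} = \frac{1}{3} \cdot \frac{305}{99} = \frac{305}{297} \approx 1.0269$)
$G = -385$ ($G = -359 + 2 \left(-13\right) = -359 - 26 = -385$)
$r = 614$ ($r = 229 - -385 = 229 + 385 = 614$)
$2 \cdot 155 r + T = 2 \cdot 155 \cdot 614 + \frac{305}{297} = 310 \cdot 614 + \frac{305}{297} = 190340 + \frac{305}{297} = \frac{56531285}{297}$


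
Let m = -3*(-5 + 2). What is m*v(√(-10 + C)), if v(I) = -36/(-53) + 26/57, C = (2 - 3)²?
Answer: 10290/1007 ≈ 10.218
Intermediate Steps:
m = 9 (m = -3*(-3) = 9)
C = 1 (C = (-1)² = 1)
v(I) = 3430/3021 (v(I) = -36*(-1/53) + 26*(1/57) = 36/53 + 26/57 = 3430/3021)
m*v(√(-10 + C)) = 9*(3430/3021) = 10290/1007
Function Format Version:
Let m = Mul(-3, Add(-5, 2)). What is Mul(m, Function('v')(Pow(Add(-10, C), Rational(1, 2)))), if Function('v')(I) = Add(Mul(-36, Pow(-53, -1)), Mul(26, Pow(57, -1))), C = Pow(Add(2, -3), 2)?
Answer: Rational(10290, 1007) ≈ 10.218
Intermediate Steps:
m = 9 (m = Mul(-3, -3) = 9)
C = 1 (C = Pow(-1, 2) = 1)
Function('v')(I) = Rational(3430, 3021) (Function('v')(I) = Add(Mul(-36, Rational(-1, 53)), Mul(26, Rational(1, 57))) = Add(Rational(36, 53), Rational(26, 57)) = Rational(3430, 3021))
Mul(m, Function('v')(Pow(Add(-10, C), Rational(1, 2)))) = Mul(9, Rational(3430, 3021)) = Rational(10290, 1007)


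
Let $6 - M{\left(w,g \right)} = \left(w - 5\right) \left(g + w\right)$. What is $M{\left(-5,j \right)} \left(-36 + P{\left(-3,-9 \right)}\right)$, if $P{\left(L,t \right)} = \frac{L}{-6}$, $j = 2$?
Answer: $852$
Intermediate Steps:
$P{\left(L,t \right)} = - \frac{L}{6}$ ($P{\left(L,t \right)} = L \left(- \frac{1}{6}\right) = - \frac{L}{6}$)
$M{\left(w,g \right)} = 6 - \left(-5 + w\right) \left(g + w\right)$ ($M{\left(w,g \right)} = 6 - \left(w - 5\right) \left(g + w\right) = 6 - \left(-5 + w\right) \left(g + w\right)$)
$M{\left(-5,j \right)} \left(-36 + P{\left(-3,-9 \right)}\right) = \left(6 - \left(-5\right)^{2} + 5 \cdot 2 + 5 \left(-5\right) - 2 \left(-5\right)\right) \left(-36 - - \frac{1}{2}\right) = \left(6 - 25 + 10 - 25 + 10\right) \left(-36 + \frac{1}{2}\right) = \left(6 - 25 + 10 - 25 + 10\right) \left(- \frac{71}{2}\right) = \left(-24\right) \left(- \frac{71}{2}\right) = 852$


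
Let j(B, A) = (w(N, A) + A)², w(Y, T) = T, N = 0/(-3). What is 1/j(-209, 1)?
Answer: ¼ ≈ 0.25000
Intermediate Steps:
N = 0 (N = 0*(-⅓) = 0)
j(B, A) = 4*A² (j(B, A) = (A + A)² = (2*A)² = 4*A²)
1/j(-209, 1) = 1/(4*1²) = 1/(4*1) = 1/4 = ¼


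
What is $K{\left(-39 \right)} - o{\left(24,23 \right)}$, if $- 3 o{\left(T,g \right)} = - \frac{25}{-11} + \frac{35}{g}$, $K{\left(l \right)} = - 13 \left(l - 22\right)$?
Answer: $\frac{200949}{253} \approx 794.26$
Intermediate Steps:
$K{\left(l \right)} = 286 - 13 l$ ($K{\left(l \right)} = - 13 \left(-22 + l\right) = 286 - 13 l$)
$o{\left(T,g \right)} = - \frac{25}{33} - \frac{35}{3 g}$ ($o{\left(T,g \right)} = - \frac{- \frac{25}{-11} + \frac{35}{g}}{3} = - \frac{\left(-25\right) \left(- \frac{1}{11}\right) + \frac{35}{g}}{3} = - \frac{\frac{25}{11} + \frac{35}{g}}{3} = - \frac{25}{33} - \frac{35}{3 g}$)
$K{\left(-39 \right)} - o{\left(24,23 \right)} = \left(286 - -507\right) - \frac{5 \left(-77 - 115\right)}{33 \cdot 23} = \left(286 + 507\right) - \frac{5}{33} \cdot \frac{1}{23} \left(-77 - 115\right) = 793 - \frac{5}{33} \cdot \frac{1}{23} \left(-192\right) = 793 - - \frac{320}{253} = 793 + \frac{320}{253} = \frac{200949}{253}$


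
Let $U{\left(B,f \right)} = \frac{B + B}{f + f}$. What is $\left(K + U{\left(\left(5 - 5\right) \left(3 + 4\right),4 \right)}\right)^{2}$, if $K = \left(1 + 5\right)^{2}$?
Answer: $1296$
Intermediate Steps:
$U{\left(B,f \right)} = \frac{B}{f}$ ($U{\left(B,f \right)} = \frac{2 B}{2 f} = 2 B \frac{1}{2 f} = \frac{B}{f}$)
$K = 36$ ($K = 6^{2} = 36$)
$\left(K + U{\left(\left(5 - 5\right) \left(3 + 4\right),4 \right)}\right)^{2} = \left(36 + \frac{\left(5 - 5\right) \left(3 + 4\right)}{4}\right)^{2} = \left(36 + 0 \cdot 7 \cdot \frac{1}{4}\right)^{2} = \left(36 + 0 \cdot \frac{1}{4}\right)^{2} = \left(36 + 0\right)^{2} = 36^{2} = 1296$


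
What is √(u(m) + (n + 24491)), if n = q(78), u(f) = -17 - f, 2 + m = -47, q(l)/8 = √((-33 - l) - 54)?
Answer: √(24523 + 8*I*√165) ≈ 156.6 + 0.3281*I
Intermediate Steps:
q(l) = 8*√(-87 - l) (q(l) = 8*√((-33 - l) - 54) = 8*√(-87 - l))
m = -49 (m = -2 - 47 = -49)
n = 8*I*√165 (n = 8*√(-87 - 1*78) = 8*√(-87 - 78) = 8*√(-165) = 8*(I*√165) = 8*I*√165 ≈ 102.76*I)
√(u(m) + (n + 24491)) = √((-17 - 1*(-49)) + (8*I*√165 + 24491)) = √((-17 + 49) + (24491 + 8*I*√165)) = √(32 + (24491 + 8*I*√165)) = √(24523 + 8*I*√165)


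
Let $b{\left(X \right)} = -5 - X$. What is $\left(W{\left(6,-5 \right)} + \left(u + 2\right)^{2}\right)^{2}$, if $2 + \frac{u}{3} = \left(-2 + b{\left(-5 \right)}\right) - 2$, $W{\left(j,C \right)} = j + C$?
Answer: $66049$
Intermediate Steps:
$W{\left(j,C \right)} = C + j$
$u = -18$ ($u = -6 + 3 \left(\left(-2 - 0\right) - 2\right) = -6 + 3 \left(\left(-2 + \left(-5 + 5\right)\right) - 2\right) = -6 + 3 \left(\left(-2 + 0\right) - 2\right) = -6 + 3 \left(-2 - 2\right) = -6 + 3 \left(-4\right) = -6 - 12 = -18$)
$\left(W{\left(6,-5 \right)} + \left(u + 2\right)^{2}\right)^{2} = \left(\left(-5 + 6\right) + \left(-18 + 2\right)^{2}\right)^{2} = \left(1 + \left(-16\right)^{2}\right)^{2} = \left(1 + 256\right)^{2} = 257^{2} = 66049$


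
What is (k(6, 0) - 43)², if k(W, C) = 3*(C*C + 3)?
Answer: 1156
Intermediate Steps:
k(W, C) = 9 + 3*C² (k(W, C) = 3*(C² + 3) = 3*(3 + C²) = 9 + 3*C²)
(k(6, 0) - 43)² = ((9 + 3*0²) - 43)² = ((9 + 3*0) - 43)² = ((9 + 0) - 43)² = (9 - 43)² = (-34)² = 1156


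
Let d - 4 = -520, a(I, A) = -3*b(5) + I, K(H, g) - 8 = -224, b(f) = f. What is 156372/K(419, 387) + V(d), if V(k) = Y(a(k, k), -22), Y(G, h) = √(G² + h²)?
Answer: -13031/18 + √282445 ≈ -192.49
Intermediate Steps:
K(H, g) = -216 (K(H, g) = 8 - 224 = -216)
a(I, A) = -15 + I (a(I, A) = -3*5 + I = -15 + I)
d = -516 (d = 4 - 520 = -516)
V(k) = √(484 + (-15 + k)²) (V(k) = √((-15 + k)² + (-22)²) = √((-15 + k)² + 484) = √(484 + (-15 + k)²))
156372/K(419, 387) + V(d) = 156372/(-216) + √(484 + (-15 - 516)²) = 156372*(-1/216) + √(484 + (-531)²) = -13031/18 + √(484 + 281961) = -13031/18 + √282445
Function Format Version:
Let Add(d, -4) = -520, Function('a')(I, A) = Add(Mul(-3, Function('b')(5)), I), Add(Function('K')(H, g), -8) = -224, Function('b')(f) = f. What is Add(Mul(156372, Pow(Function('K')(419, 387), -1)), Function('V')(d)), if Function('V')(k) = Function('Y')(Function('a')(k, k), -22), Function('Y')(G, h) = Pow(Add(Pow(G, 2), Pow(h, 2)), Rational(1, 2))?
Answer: Add(Rational(-13031, 18), Pow(282445, Rational(1, 2))) ≈ -192.49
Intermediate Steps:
Function('K')(H, g) = -216 (Function('K')(H, g) = Add(8, -224) = -216)
Function('a')(I, A) = Add(-15, I) (Function('a')(I, A) = Add(Mul(-3, 5), I) = Add(-15, I))
d = -516 (d = Add(4, -520) = -516)
Function('V')(k) = Pow(Add(484, Pow(Add(-15, k), 2)), Rational(1, 2)) (Function('V')(k) = Pow(Add(Pow(Add(-15, k), 2), Pow(-22, 2)), Rational(1, 2)) = Pow(Add(Pow(Add(-15, k), 2), 484), Rational(1, 2)) = Pow(Add(484, Pow(Add(-15, k), 2)), Rational(1, 2)))
Add(Mul(156372, Pow(Function('K')(419, 387), -1)), Function('V')(d)) = Add(Mul(156372, Pow(-216, -1)), Pow(Add(484, Pow(Add(-15, -516), 2)), Rational(1, 2))) = Add(Mul(156372, Rational(-1, 216)), Pow(Add(484, Pow(-531, 2)), Rational(1, 2))) = Add(Rational(-13031, 18), Pow(Add(484, 281961), Rational(1, 2))) = Add(Rational(-13031, 18), Pow(282445, Rational(1, 2)))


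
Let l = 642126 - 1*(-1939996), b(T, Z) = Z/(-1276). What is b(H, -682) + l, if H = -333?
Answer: 149763107/58 ≈ 2.5821e+6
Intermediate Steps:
b(T, Z) = -Z/1276 (b(T, Z) = Z*(-1/1276) = -Z/1276)
l = 2582122 (l = 642126 + 1939996 = 2582122)
b(H, -682) + l = -1/1276*(-682) + 2582122 = 31/58 + 2582122 = 149763107/58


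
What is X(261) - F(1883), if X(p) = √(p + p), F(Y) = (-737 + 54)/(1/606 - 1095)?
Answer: -413898/663569 + 3*√58 ≈ 22.224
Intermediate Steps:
F(Y) = 413898/663569 (F(Y) = -683/(1/606 - 1095) = -683/(-663569/606) = -683*(-606/663569) = 413898/663569)
X(p) = √2*√p (X(p) = √(2*p) = √2*√p)
X(261) - F(1883) = √2*√261 - 1*413898/663569 = √2*(3*√29) - 413898/663569 = 3*√58 - 413898/663569 = -413898/663569 + 3*√58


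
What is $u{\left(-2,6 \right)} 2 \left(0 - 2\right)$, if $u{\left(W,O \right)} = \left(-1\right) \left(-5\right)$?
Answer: $-20$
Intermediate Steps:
$u{\left(W,O \right)} = 5$
$u{\left(-2,6 \right)} 2 \left(0 - 2\right) = 5 \cdot 2 \left(0 - 2\right) = 5 \cdot 2 \left(-2\right) = 5 \left(-4\right) = -20$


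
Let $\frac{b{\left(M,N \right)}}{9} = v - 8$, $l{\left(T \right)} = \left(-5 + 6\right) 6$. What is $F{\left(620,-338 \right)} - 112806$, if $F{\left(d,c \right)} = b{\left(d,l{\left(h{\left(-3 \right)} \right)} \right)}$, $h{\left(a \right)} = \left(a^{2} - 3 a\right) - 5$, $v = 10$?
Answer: $-112788$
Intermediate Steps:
$h{\left(a \right)} = -5 + a^{2} - 3 a$
$l{\left(T \right)} = 6$ ($l{\left(T \right)} = 1 \cdot 6 = 6$)
$b{\left(M,N \right)} = 18$ ($b{\left(M,N \right)} = 9 \left(10 - 8\right) = 9 \cdot 2 = 18$)
$F{\left(d,c \right)} = 18$
$F{\left(620,-338 \right)} - 112806 = 18 - 112806 = -112788$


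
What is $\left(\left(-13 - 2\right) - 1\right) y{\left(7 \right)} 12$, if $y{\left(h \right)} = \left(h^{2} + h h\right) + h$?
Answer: $-20160$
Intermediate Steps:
$y{\left(h \right)} = h + 2 h^{2}$ ($y{\left(h \right)} = \left(h^{2} + h^{2}\right) + h = 2 h^{2} + h = h + 2 h^{2}$)
$\left(\left(-13 - 2\right) - 1\right) y{\left(7 \right)} 12 = \left(\left(-13 - 2\right) - 1\right) 7 \left(1 + 2 \cdot 7\right) 12 = \left(-15 - 1\right) 7 \left(1 + 14\right) 12 = - 16 \cdot 7 \cdot 15 \cdot 12 = \left(-16\right) 105 \cdot 12 = \left(-1680\right) 12 = -20160$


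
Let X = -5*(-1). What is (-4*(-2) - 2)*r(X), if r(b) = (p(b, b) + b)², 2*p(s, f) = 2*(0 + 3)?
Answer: 384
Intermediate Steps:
X = 5
p(s, f) = 3 (p(s, f) = (2*(0 + 3))/2 = (2*3)/2 = (½)*6 = 3)
r(b) = (3 + b)²
(-4*(-2) - 2)*r(X) = (-4*(-2) - 2)*(3 + 5)² = (8 - 2)*8² = 6*64 = 384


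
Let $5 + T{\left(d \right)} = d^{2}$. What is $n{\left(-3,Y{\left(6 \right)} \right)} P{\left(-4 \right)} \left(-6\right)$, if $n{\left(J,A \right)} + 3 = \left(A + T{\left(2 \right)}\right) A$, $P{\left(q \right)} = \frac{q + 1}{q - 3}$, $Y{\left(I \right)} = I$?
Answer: $- \frac{486}{7} \approx -69.429$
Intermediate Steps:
$T{\left(d \right)} = -5 + d^{2}$
$P{\left(q \right)} = \frac{1 + q}{-3 + q}$
$n{\left(J,A \right)} = -3 + A \left(-1 + A\right)$ ($n{\left(J,A \right)} = -3 + \left(A - \left(5 - 2^{2}\right)\right) A = -3 + \left(A + \left(-5 + 4\right)\right) A = -3 + \left(A - 1\right) A = -3 + \left(-1 + A\right) A = -3 + A \left(-1 + A\right)$)
$n{\left(-3,Y{\left(6 \right)} \right)} P{\left(-4 \right)} \left(-6\right) = \left(-3 + 6^{2} - 6\right) \frac{1 - 4}{-3 - 4} \left(-6\right) = \left(-3 + 36 - 6\right) \frac{1}{-7} \left(-3\right) \left(-6\right) = 27 \left(\left(- \frac{1}{7}\right) \left(-3\right)\right) \left(-6\right) = 27 \cdot \frac{3}{7} \left(-6\right) = \frac{81}{7} \left(-6\right) = - \frac{486}{7}$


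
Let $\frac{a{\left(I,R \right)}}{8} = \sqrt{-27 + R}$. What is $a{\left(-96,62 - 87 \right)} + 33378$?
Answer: $33378 + 16 i \sqrt{13} \approx 33378.0 + 57.689 i$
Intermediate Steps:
$a{\left(I,R \right)} = 8 \sqrt{-27 + R}$
$a{\left(-96,62 - 87 \right)} + 33378 = 8 \sqrt{-27 + \left(62 - 87\right)} + 33378 = 8 \sqrt{-27 - 25} + 33378 = 8 \sqrt{-52} + 33378 = 8 \cdot 2 i \sqrt{13} + 33378 = 16 i \sqrt{13} + 33378 = 33378 + 16 i \sqrt{13}$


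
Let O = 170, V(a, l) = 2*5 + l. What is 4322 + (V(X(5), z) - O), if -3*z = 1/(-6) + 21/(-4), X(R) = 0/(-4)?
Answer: 149897/36 ≈ 4163.8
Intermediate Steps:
X(R) = 0 (X(R) = 0*(-¼) = 0)
z = 65/36 (z = -(1/(-6) + 21/(-4))/3 = -(1*(-⅙) + 21*(-¼))/3 = -(-⅙ - 21/4)/3 = -⅓*(-65/12) = 65/36 ≈ 1.8056)
V(a, l) = 10 + l
4322 + (V(X(5), z) - O) = 4322 + ((10 + 65/36) - 1*170) = 4322 + (425/36 - 170) = 4322 - 5695/36 = 149897/36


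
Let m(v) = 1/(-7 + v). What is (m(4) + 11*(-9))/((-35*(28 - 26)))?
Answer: 149/105 ≈ 1.4190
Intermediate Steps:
(m(4) + 11*(-9))/((-35*(28 - 26))) = (1/(-7 + 4) + 11*(-9))/((-35*(28 - 26))) = (1/(-3) - 99)/((-35*2)) = (-⅓ - 99)/(-70) = -298/3*(-1/70) = 149/105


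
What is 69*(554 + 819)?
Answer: 94737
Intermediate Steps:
69*(554 + 819) = 69*1373 = 94737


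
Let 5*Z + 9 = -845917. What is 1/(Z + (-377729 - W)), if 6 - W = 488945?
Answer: -5/289876 ≈ -1.7249e-5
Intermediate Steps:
W = -488939 (W = 6 - 1*488945 = 6 - 488945 = -488939)
Z = -845926/5 (Z = -9/5 + (⅕)*(-845917) = -9/5 - 845917/5 = -845926/5 ≈ -1.6919e+5)
1/(Z + (-377729 - W)) = 1/(-845926/5 + (-377729 - 1*(-488939))) = 1/(-845926/5 + (-377729 + 488939)) = 1/(-845926/5 + 111210) = 1/(-289876/5) = -5/289876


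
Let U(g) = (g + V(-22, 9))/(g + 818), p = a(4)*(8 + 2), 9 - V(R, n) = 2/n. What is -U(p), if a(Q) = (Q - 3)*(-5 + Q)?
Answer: 11/7272 ≈ 0.0015127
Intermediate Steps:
V(R, n) = 9 - 2/n
a(Q) = (-5 + Q)*(-3 + Q) (a(Q) = (-3 + Q)*(-5 + Q) = (-5 + Q)*(-3 + Q))
p = -10 (p = (15 + 4² - 8*4)*(8 + 2) = (15 + 16 - 32)*10 = -1*10 = -10)
U(g) = (79/9 + g)/(818 + g) (U(g) = (g + (9 - 2/9))/(g + 818) = (g + (9 - 2*⅑))/(818 + g) = (g + (9 - 2/9))/(818 + g) = (g + 79/9)/(818 + g) = (79/9 + g)/(818 + g))
-U(p) = -(79/9 - 10)/(818 - 10) = -(-11)/(808*9) = -1*(-11/7272) = 11/7272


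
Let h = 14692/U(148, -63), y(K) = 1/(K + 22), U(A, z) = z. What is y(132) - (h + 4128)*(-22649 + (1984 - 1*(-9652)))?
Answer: 19816733467/462 ≈ 4.2893e+7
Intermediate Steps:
y(K) = 1/(22 + K)
h = -14692/63 (h = 14692/(-63) = 14692*(-1/63) = -14692/63 ≈ -233.21)
y(132) - (h + 4128)*(-22649 + (1984 - 1*(-9652))) = 1/(22 + 132) - (-14692/63 + 4128)*(-22649 + (1984 - 1*(-9652))) = 1/154 - 245372*(-22649 + (1984 + 9652))/63 = 1/154 - 245372*(-22649 + 11636)/63 = 1/154 - 245372*(-11013)/63 = 1/154 - 1*(-900760612/21) = 1/154 + 900760612/21 = 19816733467/462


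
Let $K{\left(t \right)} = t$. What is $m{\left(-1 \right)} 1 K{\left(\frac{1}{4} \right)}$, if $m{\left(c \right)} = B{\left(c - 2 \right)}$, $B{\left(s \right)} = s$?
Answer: $- \frac{3}{4} \approx -0.75$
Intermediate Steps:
$m{\left(c \right)} = -2 + c$ ($m{\left(c \right)} = c - 2 = -2 + c$)
$m{\left(-1 \right)} 1 K{\left(\frac{1}{4} \right)} = \frac{\left(-2 - 1\right) 1}{4} = \left(-3\right) 1 \cdot \frac{1}{4} = \left(-3\right) \frac{1}{4} = - \frac{3}{4}$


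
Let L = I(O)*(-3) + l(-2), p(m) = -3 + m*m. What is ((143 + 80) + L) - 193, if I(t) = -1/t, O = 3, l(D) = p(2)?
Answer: 32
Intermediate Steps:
p(m) = -3 + m²
l(D) = 1 (l(D) = -3 + 2² = -3 + 4 = 1)
L = 2 (L = -1/3*(-3) + 1 = -1*⅓*(-3) + 1 = -⅓*(-3) + 1 = 1 + 1 = 2)
((143 + 80) + L) - 193 = ((143 + 80) + 2) - 193 = (223 + 2) - 193 = 225 - 193 = 32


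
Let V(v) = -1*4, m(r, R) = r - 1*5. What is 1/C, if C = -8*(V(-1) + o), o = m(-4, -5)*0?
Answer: 1/32 ≈ 0.031250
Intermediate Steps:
m(r, R) = -5 + r (m(r, R) = r - 5 = -5 + r)
o = 0 (o = (-5 - 4)*0 = -9*0 = 0)
V(v) = -4
C = 32 (C = -8*(-4 + 0) = -8*(-4) = 32)
1/C = 1/32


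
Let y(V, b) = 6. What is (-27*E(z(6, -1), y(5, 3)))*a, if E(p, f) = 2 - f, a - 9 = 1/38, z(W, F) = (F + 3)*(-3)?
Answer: 18522/19 ≈ 974.84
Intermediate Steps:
z(W, F) = -9 - 3*F (z(W, F) = (3 + F)*(-3) = -9 - 3*F)
a = 343/38 (a = 9 + 1/38 = 343/38 ≈ 9.0263)
(-27*E(z(6, -1), y(5, 3)))*a = -27*(2 - 1*6)*(343/38) = -27*(2 - 6)*(343/38) = -27*(-4)*(343/38) = 108*(343/38) = 18522/19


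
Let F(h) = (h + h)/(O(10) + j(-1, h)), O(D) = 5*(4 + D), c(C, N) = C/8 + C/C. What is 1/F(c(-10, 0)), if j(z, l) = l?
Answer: -279/2 ≈ -139.50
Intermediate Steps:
c(C, N) = 1 + C/8 (c(C, N) = C*(1/8) + 1 = C/8 + 1 = 1 + C/8)
O(D) = 20 + 5*D
F(h) = 2*h/(70 + h) (F(h) = (h + h)/((20 + 5*10) + h) = (2*h)/((20 + 50) + h) = (2*h)/(70 + h) = 2*h/(70 + h))
1/F(c(-10, 0)) = 1/(2*(1 + (1/8)*(-10))/(70 + (1 + (1/8)*(-10)))) = 1/(2*(1 - 5/4)/(70 + (1 - 5/4))) = 1/(2*(-1/4)/(70 - 1/4)) = 1/(2*(-1/4)/(279/4)) = 1/(2*(-1/4)*(4/279)) = 1/(-2/279) = -279/2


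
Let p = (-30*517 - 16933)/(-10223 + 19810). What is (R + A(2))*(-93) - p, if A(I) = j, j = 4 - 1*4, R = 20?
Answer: -17799377/9587 ≈ -1856.6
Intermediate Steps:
j = 0 (j = 4 - 4 = 0)
A(I) = 0
p = -32443/9587 (p = (-15510 - 16933)/9587 = -32443*1/9587 = -32443/9587 ≈ -3.3841)
(R + A(2))*(-93) - p = (20 + 0)*(-93) - 1*(-32443/9587) = 20*(-93) + 32443/9587 = -1860 + 32443/9587 = -17799377/9587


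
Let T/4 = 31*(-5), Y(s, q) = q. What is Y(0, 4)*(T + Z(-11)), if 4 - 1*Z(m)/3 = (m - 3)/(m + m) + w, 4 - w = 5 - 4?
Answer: -27232/11 ≈ -2475.6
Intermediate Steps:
w = 3 (w = 4 - (5 - 4) = 4 - 1*1 = 4 - 1 = 3)
Z(m) = 3 - 3*(-3 + m)/(2*m) (Z(m) = 12 - 3*((m - 3)/(m + m) + 3) = 12 - 3*((-3 + m)/((2*m)) + 3) = 12 - 3*((-3 + m)*(1/(2*m)) + 3) = 12 - 3*((-3 + m)/(2*m) + 3) = 12 - 3*(3 + (-3 + m)/(2*m)) = 12 + (-9 - 3*(-3 + m)/(2*m)) = 3 - 3*(-3 + m)/(2*m))
T = -620 (T = 4*(31*(-5)) = 4*(-155) = -620)
Y(0, 4)*(T + Z(-11)) = 4*(-620 + (3/2)*(3 - 11)/(-11)) = 4*(-620 + (3/2)*(-1/11)*(-8)) = 4*(-620 + 12/11) = 4*(-6808/11) = -27232/11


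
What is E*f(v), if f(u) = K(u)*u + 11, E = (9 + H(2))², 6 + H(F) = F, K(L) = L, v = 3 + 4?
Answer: 1500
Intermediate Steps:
v = 7
H(F) = -6 + F
E = 25 (E = (9 + (-6 + 2))² = (9 - 4)² = 5² = 25)
f(u) = 11 + u² (f(u) = u*u + 11 = u² + 11 = 11 + u²)
E*f(v) = 25*(11 + 7²) = 25*(11 + 49) = 25*60 = 1500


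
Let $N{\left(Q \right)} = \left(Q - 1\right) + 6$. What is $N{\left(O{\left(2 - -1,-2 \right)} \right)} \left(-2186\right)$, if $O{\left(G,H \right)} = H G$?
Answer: $2186$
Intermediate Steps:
$O{\left(G,H \right)} = G H$
$N{\left(Q \right)} = 5 + Q$ ($N{\left(Q \right)} = \left(-1 + Q\right) + 6 = 5 + Q$)
$N{\left(O{\left(2 - -1,-2 \right)} \right)} \left(-2186\right) = \left(5 + \left(2 - -1\right) \left(-2\right)\right) \left(-2186\right) = \left(5 + \left(2 + 1\right) \left(-2\right)\right) \left(-2186\right) = \left(5 + 3 \left(-2\right)\right) \left(-2186\right) = \left(5 - 6\right) \left(-2186\right) = \left(-1\right) \left(-2186\right) = 2186$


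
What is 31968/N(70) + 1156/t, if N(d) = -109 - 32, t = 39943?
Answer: -425578276/1877321 ≈ -226.69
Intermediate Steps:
N(d) = -141
31968/N(70) + 1156/t = 31968/(-141) + 1156/39943 = 31968*(-1/141) + 1156*(1/39943) = -10656/47 + 1156/39943 = -425578276/1877321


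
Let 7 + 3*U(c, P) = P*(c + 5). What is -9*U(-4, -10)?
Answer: 51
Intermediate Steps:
U(c, P) = -7/3 + P*(5 + c)/3 (U(c, P) = -7/3 + (P*(c + 5))/3 = -7/3 + (P*(5 + c))/3 = -7/3 + P*(5 + c)/3)
-9*U(-4, -10) = -9*(-7/3 + (5/3)*(-10) + (⅓)*(-10)*(-4)) = -9*(-7/3 - 50/3 + 40/3) = -9*(-17/3) = 51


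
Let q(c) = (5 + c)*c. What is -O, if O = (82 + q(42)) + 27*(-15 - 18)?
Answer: -1165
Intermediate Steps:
q(c) = c*(5 + c)
O = 1165 (O = (82 + 42*(5 + 42)) + 27*(-15 - 18) = (82 + 42*47) + 27*(-33) = (82 + 1974) - 891 = 2056 - 891 = 1165)
-O = -1*1165 = -1165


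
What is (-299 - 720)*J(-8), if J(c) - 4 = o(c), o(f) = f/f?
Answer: -5095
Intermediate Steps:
o(f) = 1
J(c) = 5 (J(c) = 4 + 1 = 5)
(-299 - 720)*J(-8) = (-299 - 720)*5 = -1019*5 = -5095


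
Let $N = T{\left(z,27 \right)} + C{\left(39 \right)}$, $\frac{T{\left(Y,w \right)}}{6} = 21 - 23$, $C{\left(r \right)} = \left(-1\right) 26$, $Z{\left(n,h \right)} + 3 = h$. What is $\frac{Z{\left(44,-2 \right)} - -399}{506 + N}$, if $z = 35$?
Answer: $\frac{197}{234} \approx 0.84188$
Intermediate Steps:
$Z{\left(n,h \right)} = -3 + h$
$C{\left(r \right)} = -26$
$T{\left(Y,w \right)} = -12$ ($T{\left(Y,w \right)} = 6 \left(21 - 23\right) = 6 \left(-2\right) = -12$)
$N = -38$ ($N = -12 - 26 = -38$)
$\frac{Z{\left(44,-2 \right)} - -399}{506 + N} = \frac{\left(-3 - 2\right) - -399}{506 - 38} = \frac{-5 + 399}{468} = 394 \cdot \frac{1}{468} = \frac{197}{234}$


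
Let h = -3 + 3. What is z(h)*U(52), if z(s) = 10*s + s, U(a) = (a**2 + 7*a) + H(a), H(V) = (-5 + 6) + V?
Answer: 0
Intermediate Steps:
H(V) = 1 + V
h = 0
U(a) = 1 + a**2 + 8*a (U(a) = (a**2 + 7*a) + (1 + a) = 1 + a**2 + 8*a)
z(s) = 11*s
z(h)*U(52) = (11*0)*(1 + 52**2 + 8*52) = 0*(1 + 2704 + 416) = 0*3121 = 0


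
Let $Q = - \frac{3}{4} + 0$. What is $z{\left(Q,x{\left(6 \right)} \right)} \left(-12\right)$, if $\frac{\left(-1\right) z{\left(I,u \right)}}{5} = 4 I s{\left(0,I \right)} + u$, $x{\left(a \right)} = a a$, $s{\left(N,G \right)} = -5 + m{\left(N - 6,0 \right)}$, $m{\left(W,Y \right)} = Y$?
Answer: $3060$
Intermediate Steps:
$s{\left(N,G \right)} = -5$ ($s{\left(N,G \right)} = -5 + 0 = -5$)
$Q = - \frac{3}{4}$ ($Q = \left(-3\right) \frac{1}{4} + 0 = - \frac{3}{4} + 0 = - \frac{3}{4} \approx -0.75$)
$x{\left(a \right)} = a^{2}$
$z{\left(I,u \right)} = - 5 u + 100 I$ ($z{\left(I,u \right)} = - 5 \left(4 I \left(-5\right) + u\right) = - 5 \left(- 20 I + u\right) = - 5 \left(u - 20 I\right) = - 5 u + 100 I$)
$z{\left(Q,x{\left(6 \right)} \right)} \left(-12\right) = \left(- 5 \cdot 6^{2} + 100 \left(- \frac{3}{4}\right)\right) \left(-12\right) = \left(\left(-5\right) 36 - 75\right) \left(-12\right) = \left(-180 - 75\right) \left(-12\right) = \left(-255\right) \left(-12\right) = 3060$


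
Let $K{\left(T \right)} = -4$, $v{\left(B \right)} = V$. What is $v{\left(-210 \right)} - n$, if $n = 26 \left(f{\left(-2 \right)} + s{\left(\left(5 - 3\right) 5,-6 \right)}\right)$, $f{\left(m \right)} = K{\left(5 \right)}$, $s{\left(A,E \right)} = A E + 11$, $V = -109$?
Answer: $1269$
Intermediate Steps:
$v{\left(B \right)} = -109$
$s{\left(A,E \right)} = 11 + A E$
$f{\left(m \right)} = -4$
$n = -1378$ ($n = 26 \left(-4 + \left(11 + \left(5 - 3\right) 5 \left(-6\right)\right)\right) = 26 \left(-4 + \left(11 + 2 \cdot 5 \left(-6\right)\right)\right) = 26 \left(-4 + \left(11 + 10 \left(-6\right)\right)\right) = 26 \left(-4 + \left(11 - 60\right)\right) = 26 \left(-4 - 49\right) = 26 \left(-53\right) = -1378$)
$v{\left(-210 \right)} - n = -109 - -1378 = -109 + 1378 = 1269$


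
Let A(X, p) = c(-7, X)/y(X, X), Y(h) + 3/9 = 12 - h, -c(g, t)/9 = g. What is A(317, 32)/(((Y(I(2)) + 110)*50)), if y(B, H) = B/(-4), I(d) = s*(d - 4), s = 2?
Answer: -378/2987725 ≈ -0.00012652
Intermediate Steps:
I(d) = -8 + 2*d (I(d) = 2*(d - 4) = 2*(-4 + d) = -8 + 2*d)
y(B, H) = -B/4 (y(B, H) = B*(-¼) = -B/4)
c(g, t) = -9*g
Y(h) = 35/3 - h (Y(h) = -⅓ + (12 - h) = 35/3 - h)
A(X, p) = -252/X (A(X, p) = (-9*(-7))/((-X/4)) = 63*(-4/X) = -252/X)
A(317, 32)/(((Y(I(2)) + 110)*50)) = (-252/317)/((((35/3 - (-8 + 2*2)) + 110)*50)) = (-252*1/317)/((((35/3 - (-8 + 4)) + 110)*50)) = -252*1/(50*((35/3 - 1*(-4)) + 110))/317 = -252*1/(50*((35/3 + 4) + 110))/317 = -252*1/(50*(47/3 + 110))/317 = -252/(317*((377/3)*50)) = -252/(317*18850/3) = -252/317*3/18850 = -378/2987725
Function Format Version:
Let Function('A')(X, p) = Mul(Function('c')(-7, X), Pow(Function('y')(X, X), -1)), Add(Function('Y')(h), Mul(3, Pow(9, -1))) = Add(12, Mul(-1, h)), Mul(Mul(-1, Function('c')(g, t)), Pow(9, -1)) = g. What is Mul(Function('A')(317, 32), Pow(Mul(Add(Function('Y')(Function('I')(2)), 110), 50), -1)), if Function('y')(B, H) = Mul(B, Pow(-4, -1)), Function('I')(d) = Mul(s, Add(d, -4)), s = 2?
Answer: Rational(-378, 2987725) ≈ -0.00012652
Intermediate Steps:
Function('I')(d) = Add(-8, Mul(2, d)) (Function('I')(d) = Mul(2, Add(d, -4)) = Mul(2, Add(-4, d)) = Add(-8, Mul(2, d)))
Function('y')(B, H) = Mul(Rational(-1, 4), B) (Function('y')(B, H) = Mul(B, Rational(-1, 4)) = Mul(Rational(-1, 4), B))
Function('c')(g, t) = Mul(-9, g)
Function('Y')(h) = Add(Rational(35, 3), Mul(-1, h)) (Function('Y')(h) = Add(Rational(-1, 3), Add(12, Mul(-1, h))) = Add(Rational(35, 3), Mul(-1, h)))
Function('A')(X, p) = Mul(-252, Pow(X, -1)) (Function('A')(X, p) = Mul(Mul(-9, -7), Pow(Mul(Rational(-1, 4), X), -1)) = Mul(63, Mul(-4, Pow(X, -1))) = Mul(-252, Pow(X, -1)))
Mul(Function('A')(317, 32), Pow(Mul(Add(Function('Y')(Function('I')(2)), 110), 50), -1)) = Mul(Mul(-252, Pow(317, -1)), Pow(Mul(Add(Add(Rational(35, 3), Mul(-1, Add(-8, Mul(2, 2)))), 110), 50), -1)) = Mul(Mul(-252, Rational(1, 317)), Pow(Mul(Add(Add(Rational(35, 3), Mul(-1, Add(-8, 4))), 110), 50), -1)) = Mul(Rational(-252, 317), Pow(Mul(Add(Add(Rational(35, 3), Mul(-1, -4)), 110), 50), -1)) = Mul(Rational(-252, 317), Pow(Mul(Add(Add(Rational(35, 3), 4), 110), 50), -1)) = Mul(Rational(-252, 317), Pow(Mul(Add(Rational(47, 3), 110), 50), -1)) = Mul(Rational(-252, 317), Pow(Mul(Rational(377, 3), 50), -1)) = Mul(Rational(-252, 317), Pow(Rational(18850, 3), -1)) = Mul(Rational(-252, 317), Rational(3, 18850)) = Rational(-378, 2987725)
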